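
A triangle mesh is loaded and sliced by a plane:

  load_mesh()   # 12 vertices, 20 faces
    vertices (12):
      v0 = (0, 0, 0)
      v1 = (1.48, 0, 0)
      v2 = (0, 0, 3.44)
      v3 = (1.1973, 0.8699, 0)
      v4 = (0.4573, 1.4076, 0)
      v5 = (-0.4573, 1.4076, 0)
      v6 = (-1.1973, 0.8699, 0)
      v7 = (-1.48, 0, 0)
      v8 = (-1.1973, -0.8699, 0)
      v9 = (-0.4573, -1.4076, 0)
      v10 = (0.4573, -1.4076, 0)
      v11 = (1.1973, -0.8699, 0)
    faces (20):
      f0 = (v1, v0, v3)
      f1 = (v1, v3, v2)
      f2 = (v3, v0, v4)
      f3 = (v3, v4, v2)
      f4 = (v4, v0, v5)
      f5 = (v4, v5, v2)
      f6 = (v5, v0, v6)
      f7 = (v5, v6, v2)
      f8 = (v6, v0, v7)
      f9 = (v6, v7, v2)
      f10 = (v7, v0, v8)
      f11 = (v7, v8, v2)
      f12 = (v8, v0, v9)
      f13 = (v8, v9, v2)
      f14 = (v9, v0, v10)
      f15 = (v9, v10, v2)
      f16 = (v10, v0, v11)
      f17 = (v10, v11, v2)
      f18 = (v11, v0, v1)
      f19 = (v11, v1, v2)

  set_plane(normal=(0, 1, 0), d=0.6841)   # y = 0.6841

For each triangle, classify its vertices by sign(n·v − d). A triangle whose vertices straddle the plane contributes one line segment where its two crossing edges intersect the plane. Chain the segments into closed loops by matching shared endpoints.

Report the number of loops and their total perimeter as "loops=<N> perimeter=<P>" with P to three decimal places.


Straddling triangles (10 of 20):
  (v1,v0,v3) [--+] → (0.941571, 0.6841, 0)–(1.25768, 0.6841, 0)  len=0.3161
  (v1,v3,v2) [-+-] → (1.25768, 0.6841, 0)–(0.941571, 0.6841, 0.734742)  len=0.7999
  (v3,v0,v4) [+-+] → (0.941571, 0.6841, 0)–(0.22225, 0.6841, 0)  len=0.7193
  (v3,v4,v2) [++-] → (0.22225, 0.6841, 1.76814)–(0.941571, 0.6841, 0.734742)  len=1.2591
  (v4,v0,v5) [+-+] → (0.22225, 0.6841, 0)–(-0.22225, 0.6841, 0)  len=0.4445
  (v4,v5,v2) [++-] → (-0.22225, 0.6841, 1.76814)–(0.22225, 0.6841, 1.76814)  len=0.4445
  (v5,v0,v6) [+-+] → (-0.22225, 0.6841, 0)–(-0.941571, 0.6841, 0)  len=0.7193
  (v5,v6,v2) [++-] → (-0.941571, 0.6841, 0.734742)–(-0.22225, 0.6841, 1.76814)  len=1.2591
  (v6,v0,v7) [+--] → (-0.941571, 0.6841, 0)–(-1.25768, 0.6841, 0)  len=0.3161
  (v6,v7,v2) [+--] → (-1.25768, 0.6841, 0)–(-0.941571, 0.6841, 0.734742)  len=0.7999

Chained into 1 loop(s):
  loop 1: 10 segments, perimeter = 7.0778
Total perimeter = 7.078

loops=1 perimeter=7.078


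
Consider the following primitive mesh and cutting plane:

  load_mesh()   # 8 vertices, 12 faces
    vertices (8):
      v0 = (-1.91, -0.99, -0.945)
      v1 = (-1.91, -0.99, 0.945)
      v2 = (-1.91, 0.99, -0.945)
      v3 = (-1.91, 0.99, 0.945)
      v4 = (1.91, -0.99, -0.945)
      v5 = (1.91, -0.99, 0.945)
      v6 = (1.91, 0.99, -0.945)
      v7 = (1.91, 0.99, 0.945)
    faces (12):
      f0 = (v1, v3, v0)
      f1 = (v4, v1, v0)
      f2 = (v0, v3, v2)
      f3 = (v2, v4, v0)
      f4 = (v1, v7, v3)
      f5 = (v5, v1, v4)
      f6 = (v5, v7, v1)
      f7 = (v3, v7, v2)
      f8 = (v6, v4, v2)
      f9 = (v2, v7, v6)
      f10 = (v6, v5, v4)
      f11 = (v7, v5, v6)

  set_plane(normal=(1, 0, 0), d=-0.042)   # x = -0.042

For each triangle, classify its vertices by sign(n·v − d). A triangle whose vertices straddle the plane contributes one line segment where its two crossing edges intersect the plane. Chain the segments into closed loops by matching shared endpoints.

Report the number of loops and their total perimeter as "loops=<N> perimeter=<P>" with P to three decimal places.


loops=1 perimeter=7.740

Straddling triangles (8 of 12):
  (v4,v1,v0) [+--] → (-0.042, -0.99, 0.0207801)–(-0.042, -0.99, -0.945)  len=0.9658
  (v2,v4,v0) [-+-] → (-0.042, 0.0217696, -0.945)–(-0.042, -0.99, -0.945)  len=1.0118
  (v1,v7,v3) [-+-] → (-0.042, -0.0217696, 0.945)–(-0.042, 0.99, 0.945)  len=1.0118
  (v5,v1,v4) [+-+] → (-0.042, -0.99, 0.945)–(-0.042, -0.99, 0.0207801)  len=0.9242
  (v5,v7,v1) [++-] → (-0.042, -0.0217696, 0.945)–(-0.042, -0.99, 0.945)  len=0.9682
  (v3,v7,v2) [-+-] → (-0.042, 0.99, 0.945)–(-0.042, 0.99, -0.0207801)  len=0.9658
  (v6,v4,v2) [++-] → (-0.042, 0.0217696, -0.945)–(-0.042, 0.99, -0.945)  len=0.9682
  (v2,v7,v6) [-++] → (-0.042, 0.99, -0.0207801)–(-0.042, 0.99, -0.945)  len=0.9242

Chained into 1 loop(s):
  loop 1: 8 segments, perimeter = 7.7400
Total perimeter = 7.740


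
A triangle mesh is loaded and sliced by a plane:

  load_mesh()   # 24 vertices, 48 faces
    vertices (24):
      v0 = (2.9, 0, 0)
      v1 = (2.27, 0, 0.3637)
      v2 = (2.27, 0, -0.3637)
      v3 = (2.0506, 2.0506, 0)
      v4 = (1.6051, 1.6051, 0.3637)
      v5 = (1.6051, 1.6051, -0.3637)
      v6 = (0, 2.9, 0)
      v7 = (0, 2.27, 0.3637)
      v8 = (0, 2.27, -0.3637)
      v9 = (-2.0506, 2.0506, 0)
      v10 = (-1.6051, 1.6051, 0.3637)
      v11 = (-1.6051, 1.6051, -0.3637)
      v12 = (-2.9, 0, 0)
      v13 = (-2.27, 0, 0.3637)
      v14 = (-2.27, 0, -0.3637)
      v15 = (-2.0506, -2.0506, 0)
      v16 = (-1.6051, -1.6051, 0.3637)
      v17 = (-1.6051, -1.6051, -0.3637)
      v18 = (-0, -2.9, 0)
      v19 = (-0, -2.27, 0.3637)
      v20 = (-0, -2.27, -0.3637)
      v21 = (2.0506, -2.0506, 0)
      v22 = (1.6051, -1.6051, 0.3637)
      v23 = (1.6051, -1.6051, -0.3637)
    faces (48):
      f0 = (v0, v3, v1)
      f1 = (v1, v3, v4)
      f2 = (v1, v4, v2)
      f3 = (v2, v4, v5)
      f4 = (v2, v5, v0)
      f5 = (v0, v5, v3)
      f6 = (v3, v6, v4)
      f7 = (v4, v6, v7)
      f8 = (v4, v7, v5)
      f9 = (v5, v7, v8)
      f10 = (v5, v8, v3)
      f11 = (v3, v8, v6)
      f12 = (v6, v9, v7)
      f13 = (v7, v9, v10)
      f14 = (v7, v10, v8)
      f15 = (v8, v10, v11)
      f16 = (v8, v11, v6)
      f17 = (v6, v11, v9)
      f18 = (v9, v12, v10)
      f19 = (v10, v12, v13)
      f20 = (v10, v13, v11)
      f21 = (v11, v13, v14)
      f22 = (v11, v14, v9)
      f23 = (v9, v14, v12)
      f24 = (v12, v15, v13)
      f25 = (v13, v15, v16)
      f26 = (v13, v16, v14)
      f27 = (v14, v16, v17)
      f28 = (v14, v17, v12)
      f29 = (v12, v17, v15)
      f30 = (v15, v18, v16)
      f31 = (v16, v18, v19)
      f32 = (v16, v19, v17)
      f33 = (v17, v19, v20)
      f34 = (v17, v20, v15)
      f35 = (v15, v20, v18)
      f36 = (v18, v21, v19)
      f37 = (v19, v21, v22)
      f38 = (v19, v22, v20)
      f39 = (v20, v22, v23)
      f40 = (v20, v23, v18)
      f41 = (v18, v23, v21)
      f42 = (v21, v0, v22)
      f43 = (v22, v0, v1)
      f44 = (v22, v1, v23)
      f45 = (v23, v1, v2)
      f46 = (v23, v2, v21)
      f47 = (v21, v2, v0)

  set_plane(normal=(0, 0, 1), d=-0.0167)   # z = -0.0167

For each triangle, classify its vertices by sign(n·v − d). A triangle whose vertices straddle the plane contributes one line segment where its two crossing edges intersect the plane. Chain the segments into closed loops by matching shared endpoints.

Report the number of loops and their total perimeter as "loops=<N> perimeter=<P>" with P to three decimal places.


Straddling triangles (32 of 48):
  (v1,v4,v2) [++-] → (1.95282, 0.765699, -0.0167)–(2.27, 0, -0.0167)  len=0.8288
  (v2,v4,v5) [-+-] → (1.95282, 0.765699, -0.0167)–(1.6051, 1.6051, -0.0167)  len=0.9086
  (v2,v5,v0) [--+] → (2.84054, 0.0737013, -0.0167)–(2.87107, 0, -0.0167)  len=0.0798
  (v0,v5,v3) [+-+] → (2.84054, 0.0737013, -0.0167)–(2.03014, 2.03014, -0.0167)  len=2.1176
  (v4,v7,v5) [++-] → (0.839401, 1.92228, -0.0167)–(1.6051, 1.6051, -0.0167)  len=0.8288
  (v5,v7,v8) [-+-] → (0.839401, 1.92228, -0.0167)–(0, 2.27, -0.0167)  len=0.9086
  (v5,v8,v3) [--+] → (1.95644, 2.06067, -0.0167)–(2.03014, 2.03014, -0.0167)  len=0.0798
  (v3,v8,v6) [+-+] → (1.95644, 2.06067, -0.0167)–(0, 2.87107, -0.0167)  len=2.1176
  (v7,v10,v8) [++-] → (-0.765699, 1.95282, -0.0167)–(0, 2.27, -0.0167)  len=0.8288
  (v8,v10,v11) [-+-] → (-0.765699, 1.95282, -0.0167)–(-1.6051, 1.6051, -0.0167)  len=0.9086
  (v8,v11,v6) [--+] → (-0.0737013, 2.84054, -0.0167)–(0, 2.87107, -0.0167)  len=0.0798
  (v6,v11,v9) [+-+] → (-0.0737013, 2.84054, -0.0167)–(-2.03014, 2.03014, -0.0167)  len=2.1176
  (v10,v13,v11) [++-] → (-1.92228, 0.839401, -0.0167)–(-1.6051, 1.6051, -0.0167)  len=0.8288
  (v11,v13,v14) [-+-] → (-1.92228, 0.839401, -0.0167)–(-2.27, 0, -0.0167)  len=0.9086
  (v11,v14,v9) [--+] → (-2.06067, 1.95644, -0.0167)–(-2.03014, 2.03014, -0.0167)  len=0.0798
  (v9,v14,v12) [+-+] → (-2.06067, 1.95644, -0.0167)–(-2.87107, 0, -0.0167)  len=2.1176
  (v13,v16,v14) [++-] → (-1.95282, -0.765699, -0.0167)–(-2.27, 0, -0.0167)  len=0.8288
  (v14,v16,v17) [-+-] → (-1.95282, -0.765699, -0.0167)–(-1.6051, -1.6051, -0.0167)  len=0.9086
  (v14,v17,v12) [--+] → (-2.84054, -0.0737013, -0.0167)–(-2.87107, 0, -0.0167)  len=0.0798
  (v12,v17,v15) [+-+] → (-2.84054, -0.0737013, -0.0167)–(-2.03014, -2.03014, -0.0167)  len=2.1176
  (v16,v19,v17) [++-] → (-0.839401, -1.92228, -0.0167)–(-1.6051, -1.6051, -0.0167)  len=0.8288
  (v17,v19,v20) [-+-] → (-0.839401, -1.92228, -0.0167)–(0, -2.27, -0.0167)  len=0.9086
  (v17,v20,v15) [--+] → (-1.95644, -2.06067, -0.0167)–(-2.03014, -2.03014, -0.0167)  len=0.0798
  (v15,v20,v18) [+-+] → (-1.95644, -2.06067, -0.0167)–(0, -2.87107, -0.0167)  len=2.1176
  (v19,v22,v20) [++-] → (0.765699, -1.95282, -0.0167)–(0, -2.27, -0.0167)  len=0.8288
  (v20,v22,v23) [-+-] → (0.765699, -1.95282, -0.0167)–(1.6051, -1.6051, -0.0167)  len=0.9086
  (v20,v23,v18) [--+] → (0.0737013, -2.84054, -0.0167)–(0, -2.87107, -0.0167)  len=0.0798
  (v18,v23,v21) [+-+] → (0.0737013, -2.84054, -0.0167)–(2.03014, -2.03014, -0.0167)  len=2.1176
  (v22,v1,v23) [++-] → (1.92228, -0.839401, -0.0167)–(1.6051, -1.6051, -0.0167)  len=0.8288
  (v23,v1,v2) [-+-] → (1.92228, -0.839401, -0.0167)–(2.27, 0, -0.0167)  len=0.9086
  (v23,v2,v21) [--+] → (2.06067, -1.95644, -0.0167)–(2.03014, -2.03014, -0.0167)  len=0.0798
  (v21,v2,v0) [+-+] → (2.06067, -1.95644, -0.0167)–(2.87107, 0, -0.0167)  len=2.1176

Chained into 2 loop(s):
  loop 1: 16 segments, perimeter = 13.8989
  loop 2: 16 segments, perimeter = 17.5793
Total perimeter = 31.478

loops=2 perimeter=31.478


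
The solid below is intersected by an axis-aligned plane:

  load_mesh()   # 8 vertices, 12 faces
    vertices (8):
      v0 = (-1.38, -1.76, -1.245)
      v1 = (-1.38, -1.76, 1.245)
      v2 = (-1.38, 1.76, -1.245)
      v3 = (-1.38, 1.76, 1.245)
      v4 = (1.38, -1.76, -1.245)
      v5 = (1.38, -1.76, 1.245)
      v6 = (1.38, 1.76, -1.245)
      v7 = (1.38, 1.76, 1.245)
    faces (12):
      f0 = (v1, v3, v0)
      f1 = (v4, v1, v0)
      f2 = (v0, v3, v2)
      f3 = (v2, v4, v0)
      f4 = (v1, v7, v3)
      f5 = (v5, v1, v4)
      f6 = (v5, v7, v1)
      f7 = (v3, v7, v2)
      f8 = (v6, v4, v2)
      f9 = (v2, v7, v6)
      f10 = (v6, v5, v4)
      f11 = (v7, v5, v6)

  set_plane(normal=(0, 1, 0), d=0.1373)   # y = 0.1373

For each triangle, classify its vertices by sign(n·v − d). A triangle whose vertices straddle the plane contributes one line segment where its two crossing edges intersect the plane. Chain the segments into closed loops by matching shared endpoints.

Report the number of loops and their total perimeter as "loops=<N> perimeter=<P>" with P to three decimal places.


loops=1 perimeter=10.500

Straddling triangles (8 of 12):
  (v1,v3,v0) [-+-] → (-1.38, 0.1373, 1.245)–(-1.38, 0.1373, 0.0971241)  len=1.1479
  (v0,v3,v2) [-++] → (-1.38, 0.1373, 0.0971241)–(-1.38, 0.1373, -1.245)  len=1.3421
  (v2,v4,v0) [+--] → (-0.107656, 0.1373, -1.245)–(-1.38, 0.1373, -1.245)  len=1.2723
  (v1,v7,v3) [-++] → (0.107656, 0.1373, 1.245)–(-1.38, 0.1373, 1.245)  len=1.4877
  (v5,v7,v1) [-+-] → (1.38, 0.1373, 1.245)–(0.107656, 0.1373, 1.245)  len=1.2723
  (v6,v4,v2) [+-+] → (1.38, 0.1373, -1.245)–(-0.107656, 0.1373, -1.245)  len=1.4877
  (v6,v5,v4) [+--] → (1.38, 0.1373, -0.0971241)–(1.38, 0.1373, -1.245)  len=1.1479
  (v7,v5,v6) [+-+] → (1.38, 0.1373, 1.245)–(1.38, 0.1373, -0.0971241)  len=1.3421

Chained into 1 loop(s):
  loop 1: 8 segments, perimeter = 10.5000
Total perimeter = 10.500


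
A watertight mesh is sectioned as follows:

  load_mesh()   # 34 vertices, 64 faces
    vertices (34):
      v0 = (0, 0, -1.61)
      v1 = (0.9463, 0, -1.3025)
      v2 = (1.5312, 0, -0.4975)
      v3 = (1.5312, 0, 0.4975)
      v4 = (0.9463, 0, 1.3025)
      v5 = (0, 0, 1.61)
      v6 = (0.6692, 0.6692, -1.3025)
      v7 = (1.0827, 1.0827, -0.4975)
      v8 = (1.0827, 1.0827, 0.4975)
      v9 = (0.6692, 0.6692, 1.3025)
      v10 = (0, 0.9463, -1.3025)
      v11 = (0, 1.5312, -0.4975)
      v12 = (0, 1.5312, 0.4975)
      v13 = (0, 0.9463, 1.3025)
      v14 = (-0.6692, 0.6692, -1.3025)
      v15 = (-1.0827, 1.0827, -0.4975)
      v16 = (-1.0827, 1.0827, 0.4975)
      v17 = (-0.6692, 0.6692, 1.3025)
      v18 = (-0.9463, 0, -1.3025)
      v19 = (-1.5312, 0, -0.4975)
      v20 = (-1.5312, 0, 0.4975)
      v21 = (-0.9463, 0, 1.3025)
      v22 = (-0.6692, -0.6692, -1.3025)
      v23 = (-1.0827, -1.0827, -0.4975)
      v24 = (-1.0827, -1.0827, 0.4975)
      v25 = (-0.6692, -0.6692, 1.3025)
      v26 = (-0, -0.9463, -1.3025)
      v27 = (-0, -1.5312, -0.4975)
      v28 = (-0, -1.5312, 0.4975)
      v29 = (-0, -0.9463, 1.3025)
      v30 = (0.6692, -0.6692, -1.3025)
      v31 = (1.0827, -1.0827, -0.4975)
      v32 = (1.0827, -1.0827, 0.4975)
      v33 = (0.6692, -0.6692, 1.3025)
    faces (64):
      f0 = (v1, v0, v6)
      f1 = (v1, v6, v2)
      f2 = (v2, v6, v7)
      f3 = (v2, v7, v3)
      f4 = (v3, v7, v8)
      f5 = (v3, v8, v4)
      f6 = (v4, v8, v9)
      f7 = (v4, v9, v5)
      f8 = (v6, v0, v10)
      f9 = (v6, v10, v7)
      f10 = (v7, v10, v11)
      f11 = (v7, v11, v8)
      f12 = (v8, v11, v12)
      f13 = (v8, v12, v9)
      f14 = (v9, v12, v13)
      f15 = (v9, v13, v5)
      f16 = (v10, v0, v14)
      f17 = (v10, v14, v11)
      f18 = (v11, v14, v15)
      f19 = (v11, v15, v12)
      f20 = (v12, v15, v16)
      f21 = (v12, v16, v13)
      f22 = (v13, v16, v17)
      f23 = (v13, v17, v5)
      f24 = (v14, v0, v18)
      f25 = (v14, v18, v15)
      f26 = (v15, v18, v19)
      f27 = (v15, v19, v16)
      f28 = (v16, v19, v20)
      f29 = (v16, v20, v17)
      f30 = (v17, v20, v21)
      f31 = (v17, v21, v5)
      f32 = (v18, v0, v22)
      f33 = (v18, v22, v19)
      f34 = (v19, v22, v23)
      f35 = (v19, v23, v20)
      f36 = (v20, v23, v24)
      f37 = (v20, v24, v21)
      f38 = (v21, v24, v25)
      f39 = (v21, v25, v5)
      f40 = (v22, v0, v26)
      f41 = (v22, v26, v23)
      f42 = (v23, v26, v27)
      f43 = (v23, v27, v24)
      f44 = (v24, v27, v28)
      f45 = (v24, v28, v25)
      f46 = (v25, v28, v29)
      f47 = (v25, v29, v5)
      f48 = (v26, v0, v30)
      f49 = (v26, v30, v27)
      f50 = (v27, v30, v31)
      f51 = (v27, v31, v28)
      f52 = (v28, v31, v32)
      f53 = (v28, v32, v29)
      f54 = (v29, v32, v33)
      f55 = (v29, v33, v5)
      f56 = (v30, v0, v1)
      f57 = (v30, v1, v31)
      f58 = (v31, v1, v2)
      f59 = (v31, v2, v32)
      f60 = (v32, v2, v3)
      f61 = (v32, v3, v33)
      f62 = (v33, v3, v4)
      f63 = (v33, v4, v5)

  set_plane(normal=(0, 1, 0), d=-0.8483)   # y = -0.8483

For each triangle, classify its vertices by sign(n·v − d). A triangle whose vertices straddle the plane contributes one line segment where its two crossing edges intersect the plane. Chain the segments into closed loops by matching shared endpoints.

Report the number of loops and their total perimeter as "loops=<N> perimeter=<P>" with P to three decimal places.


Straddling triangles (20 of 64):
  (v19,v22,v23) [++-] → (-0.8483, -0.8483, -0.953829)–(-1.1798, -0.8483, -0.4975)  len=0.5640
  (v19,v23,v20) [+-+] → (-1.1798, -0.8483, -0.4975)–(-1.1798, -0.8483, -0.282087)  len=0.2154
  (v20,v23,v24) [+--] → (-1.1798, -0.8483, -0.282087)–(-1.1798, -0.8483, 0.4975)  len=0.7796
  (v20,v24,v21) [+-+] → (-1.1798, -0.8483, 0.4975)–(-1.05317, -0.8483, 0.671779)  len=0.2154
  (v21,v24,v25) [+-+] → (-1.05317, -0.8483, 0.671779)–(-0.8483, -0.8483, 0.953829)  len=0.3486
  (v22,v0,v26) [++-] → (0, -0.8483, -1.33435)–(-0.236671, -0.8483, -1.3025)  len=0.2388
  (v22,v26,v23) [+--] → (-0.236671, -0.8483, -1.3025)–(-0.8483, -0.8483, -0.953829)  len=0.7040
  (v24,v28,v25) [--+] → (-0.530159, -0.8483, 1.13524)–(-0.8483, -0.8483, 0.953829)  len=0.3662
  (v25,v28,v29) [+--] → (-0.530159, -0.8483, 1.13524)–(-0.236671, -0.8483, 1.3025)  len=0.3378
  (v25,v29,v5) [+-+] → (-0.236671, -0.8483, 1.3025)–(0, -0.8483, 1.33435)  len=0.2388
  (v26,v0,v30) [-++] → (0, -0.8483, -1.33435)–(0.236671, -0.8483, -1.3025)  len=0.2388
  (v26,v30,v27) [-+-] → (0.236671, -0.8483, -1.3025)–(0.530159, -0.8483, -1.13524)  len=0.3378
  (v27,v30,v31) [-+-] → (0.530159, -0.8483, -1.13524)–(0.8483, -0.8483, -0.953829)  len=0.3662
  (v29,v32,v33) [--+] → (0.8483, -0.8483, 0.953829)–(0.236671, -0.8483, 1.3025)  len=0.7040
  (v29,v33,v5) [-++] → (0.236671, -0.8483, 1.3025)–(0, -0.8483, 1.33435)  len=0.2388
  (v30,v1,v31) [++-] → (1.05317, -0.8483, -0.671779)–(0.8483, -0.8483, -0.953829)  len=0.3486
  (v31,v1,v2) [-++] → (1.05317, -0.8483, -0.671779)–(1.1798, -0.8483, -0.4975)  len=0.2154
  (v31,v2,v32) [-+-] → (1.1798, -0.8483, -0.4975)–(1.1798, -0.8483, 0.282087)  len=0.7796
  (v32,v2,v3) [-++] → (1.1798, -0.8483, 0.282087)–(1.1798, -0.8483, 0.4975)  len=0.2154
  (v32,v3,v33) [-++] → (1.1798, -0.8483, 0.4975)–(0.8483, -0.8483, 0.953829)  len=0.5640

Chained into 1 loop(s):
  loop 1: 20 segments, perimeter = 8.0175
Total perimeter = 8.017

loops=1 perimeter=8.017


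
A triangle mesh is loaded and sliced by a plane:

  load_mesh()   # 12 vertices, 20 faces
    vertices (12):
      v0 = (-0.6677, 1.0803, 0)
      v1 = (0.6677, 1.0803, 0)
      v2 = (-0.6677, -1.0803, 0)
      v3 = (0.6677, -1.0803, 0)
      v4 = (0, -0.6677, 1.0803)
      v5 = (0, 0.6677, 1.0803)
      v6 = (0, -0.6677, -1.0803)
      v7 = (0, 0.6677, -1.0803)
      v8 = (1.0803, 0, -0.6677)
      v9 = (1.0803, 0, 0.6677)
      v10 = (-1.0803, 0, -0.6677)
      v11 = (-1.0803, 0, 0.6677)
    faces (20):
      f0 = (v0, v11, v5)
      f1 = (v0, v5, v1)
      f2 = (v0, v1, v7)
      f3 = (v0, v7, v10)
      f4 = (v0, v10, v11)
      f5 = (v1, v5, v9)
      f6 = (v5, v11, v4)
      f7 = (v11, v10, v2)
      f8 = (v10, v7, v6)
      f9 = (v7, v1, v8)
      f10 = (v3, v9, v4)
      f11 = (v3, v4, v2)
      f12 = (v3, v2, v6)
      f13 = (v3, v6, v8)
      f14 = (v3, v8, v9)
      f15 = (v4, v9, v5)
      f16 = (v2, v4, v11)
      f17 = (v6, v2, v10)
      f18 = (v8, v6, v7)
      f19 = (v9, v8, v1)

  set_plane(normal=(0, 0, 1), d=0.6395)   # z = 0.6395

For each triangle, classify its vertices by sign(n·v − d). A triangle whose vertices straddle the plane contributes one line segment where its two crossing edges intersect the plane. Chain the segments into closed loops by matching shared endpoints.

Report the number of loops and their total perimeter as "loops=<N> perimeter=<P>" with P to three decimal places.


Straddling triangles (10 of 20):
  (v0,v11,v5) [-++] → (-1.06287, 0.045626, 0.6395)–(-0.272445, 0.836055, 0.6395)  len=1.1178
  (v0,v5,v1) [-+-] → (-0.272445, 0.836055, 0.6395)–(0.272445, 0.836055, 0.6395)  len=0.5449
  (v0,v10,v11) [--+] → (-1.0803, 0, 0.6395)–(-1.06287, 0.045626, 0.6395)  len=0.0488
  (v1,v5,v9) [-++] → (0.272445, 0.836055, 0.6395)–(1.06287, 0.045626, 0.6395)  len=1.1178
  (v11,v10,v2) [+--] → (-1.0803, 0, 0.6395)–(-1.06287, -0.045626, 0.6395)  len=0.0488
  (v3,v9,v4) [-++] → (1.06287, -0.045626, 0.6395)–(0.272445, -0.836055, 0.6395)  len=1.1178
  (v3,v4,v2) [-+-] → (0.272445, -0.836055, 0.6395)–(-0.272445, -0.836055, 0.6395)  len=0.5449
  (v3,v8,v9) [--+] → (1.0803, 0, 0.6395)–(1.06287, -0.045626, 0.6395)  len=0.0488
  (v2,v4,v11) [-++] → (-0.272445, -0.836055, 0.6395)–(-1.06287, -0.045626, 0.6395)  len=1.1178
  (v9,v8,v1) [+--] → (1.0803, 0, 0.6395)–(1.06287, 0.045626, 0.6395)  len=0.0488

Chained into 1 loop(s):
  loop 1: 10 segments, perimeter = 5.7565
Total perimeter = 5.756

loops=1 perimeter=5.756


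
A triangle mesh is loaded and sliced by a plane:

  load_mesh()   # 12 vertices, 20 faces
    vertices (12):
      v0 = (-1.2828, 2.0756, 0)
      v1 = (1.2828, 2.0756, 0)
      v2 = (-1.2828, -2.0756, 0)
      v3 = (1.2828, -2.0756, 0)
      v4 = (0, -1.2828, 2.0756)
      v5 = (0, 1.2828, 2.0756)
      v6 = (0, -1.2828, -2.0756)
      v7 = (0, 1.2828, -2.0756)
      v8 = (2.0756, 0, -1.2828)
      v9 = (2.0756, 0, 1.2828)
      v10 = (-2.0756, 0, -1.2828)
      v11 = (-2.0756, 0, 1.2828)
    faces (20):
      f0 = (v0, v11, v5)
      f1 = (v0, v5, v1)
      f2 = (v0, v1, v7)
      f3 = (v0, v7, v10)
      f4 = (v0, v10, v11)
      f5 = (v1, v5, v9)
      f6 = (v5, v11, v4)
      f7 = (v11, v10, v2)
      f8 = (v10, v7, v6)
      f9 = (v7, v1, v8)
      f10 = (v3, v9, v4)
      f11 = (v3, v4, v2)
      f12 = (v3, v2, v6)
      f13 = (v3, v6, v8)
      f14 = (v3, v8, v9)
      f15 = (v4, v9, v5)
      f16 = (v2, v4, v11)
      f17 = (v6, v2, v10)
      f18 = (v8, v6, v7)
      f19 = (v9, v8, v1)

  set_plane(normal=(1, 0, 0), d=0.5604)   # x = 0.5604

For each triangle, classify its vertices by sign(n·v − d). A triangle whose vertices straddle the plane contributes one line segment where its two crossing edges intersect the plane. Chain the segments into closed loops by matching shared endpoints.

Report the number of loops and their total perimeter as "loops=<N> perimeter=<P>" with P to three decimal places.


loops=1 perimeter=12.669

Straddling triangles (10 of 20):
  (v0,v5,v1) [--+] → (0.5604, 1.62914, 1.16886)–(0.5604, 2.0756, 0)  len=1.2512
  (v0,v1,v7) [-+-] → (0.5604, 2.0756, 0)–(0.5604, 1.62914, -1.16886)  len=1.2512
  (v1,v5,v9) [+-+] → (0.5604, 1.62914, 1.16886)–(0.5604, 0.936451, 1.86155)  len=0.9796
  (v7,v1,v8) [-++] → (0.5604, 1.62914, -1.16886)–(0.5604, 0.936451, -1.86155)  len=0.9796
  (v3,v9,v4) [++-] → (0.5604, -0.936451, 1.86155)–(0.5604, -1.62914, 1.16886)  len=0.9796
  (v3,v4,v2) [+--] → (0.5604, -1.62914, 1.16886)–(0.5604, -2.0756, 0)  len=1.2512
  (v3,v2,v6) [+--] → (0.5604, -2.0756, 0)–(0.5604, -1.62914, -1.16886)  len=1.2512
  (v3,v6,v8) [+-+] → (0.5604, -1.62914, -1.16886)–(0.5604, -0.936451, -1.86155)  len=0.9796
  (v4,v9,v5) [-+-] → (0.5604, -0.936451, 1.86155)–(0.5604, 0.936451, 1.86155)  len=1.8729
  (v8,v6,v7) [+--] → (0.5604, -0.936451, -1.86155)–(0.5604, 0.936451, -1.86155)  len=1.8729

Chained into 1 loop(s):
  loop 1: 10 segments, perimeter = 12.6691
Total perimeter = 12.669


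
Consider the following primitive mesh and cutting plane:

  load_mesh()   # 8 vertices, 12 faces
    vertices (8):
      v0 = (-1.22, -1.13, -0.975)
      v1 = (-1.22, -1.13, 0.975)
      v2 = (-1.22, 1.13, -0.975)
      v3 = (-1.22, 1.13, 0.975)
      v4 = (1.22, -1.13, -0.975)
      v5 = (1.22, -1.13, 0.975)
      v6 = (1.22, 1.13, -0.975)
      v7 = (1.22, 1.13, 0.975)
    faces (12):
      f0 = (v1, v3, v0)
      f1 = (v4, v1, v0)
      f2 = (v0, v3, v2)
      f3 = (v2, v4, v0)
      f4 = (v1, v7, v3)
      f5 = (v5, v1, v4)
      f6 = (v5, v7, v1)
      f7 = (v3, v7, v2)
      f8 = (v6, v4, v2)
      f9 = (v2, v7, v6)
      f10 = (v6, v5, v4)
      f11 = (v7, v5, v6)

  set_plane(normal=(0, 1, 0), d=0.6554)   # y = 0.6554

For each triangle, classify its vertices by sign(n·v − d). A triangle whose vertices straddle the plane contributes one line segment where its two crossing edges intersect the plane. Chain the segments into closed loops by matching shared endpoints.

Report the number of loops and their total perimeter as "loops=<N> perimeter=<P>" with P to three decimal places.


loops=1 perimeter=8.780

Straddling triangles (8 of 12):
  (v1,v3,v0) [-+-] → (-1.22, 0.6554, 0.975)–(-1.22, 0.6554, 0.5655)  len=0.4095
  (v0,v3,v2) [-++] → (-1.22, 0.6554, 0.5655)–(-1.22, 0.6554, -0.975)  len=1.5405
  (v2,v4,v0) [+--] → (-0.7076, 0.6554, -0.975)–(-1.22, 0.6554, -0.975)  len=0.5124
  (v1,v7,v3) [-++] → (0.7076, 0.6554, 0.975)–(-1.22, 0.6554, 0.975)  len=1.9276
  (v5,v7,v1) [-+-] → (1.22, 0.6554, 0.975)–(0.7076, 0.6554, 0.975)  len=0.5124
  (v6,v4,v2) [+-+] → (1.22, 0.6554, -0.975)–(-0.7076, 0.6554, -0.975)  len=1.9276
  (v6,v5,v4) [+--] → (1.22, 0.6554, -0.5655)–(1.22, 0.6554, -0.975)  len=0.4095
  (v7,v5,v6) [+-+] → (1.22, 0.6554, 0.975)–(1.22, 0.6554, -0.5655)  len=1.5405

Chained into 1 loop(s):
  loop 1: 8 segments, perimeter = 8.7800
Total perimeter = 8.780


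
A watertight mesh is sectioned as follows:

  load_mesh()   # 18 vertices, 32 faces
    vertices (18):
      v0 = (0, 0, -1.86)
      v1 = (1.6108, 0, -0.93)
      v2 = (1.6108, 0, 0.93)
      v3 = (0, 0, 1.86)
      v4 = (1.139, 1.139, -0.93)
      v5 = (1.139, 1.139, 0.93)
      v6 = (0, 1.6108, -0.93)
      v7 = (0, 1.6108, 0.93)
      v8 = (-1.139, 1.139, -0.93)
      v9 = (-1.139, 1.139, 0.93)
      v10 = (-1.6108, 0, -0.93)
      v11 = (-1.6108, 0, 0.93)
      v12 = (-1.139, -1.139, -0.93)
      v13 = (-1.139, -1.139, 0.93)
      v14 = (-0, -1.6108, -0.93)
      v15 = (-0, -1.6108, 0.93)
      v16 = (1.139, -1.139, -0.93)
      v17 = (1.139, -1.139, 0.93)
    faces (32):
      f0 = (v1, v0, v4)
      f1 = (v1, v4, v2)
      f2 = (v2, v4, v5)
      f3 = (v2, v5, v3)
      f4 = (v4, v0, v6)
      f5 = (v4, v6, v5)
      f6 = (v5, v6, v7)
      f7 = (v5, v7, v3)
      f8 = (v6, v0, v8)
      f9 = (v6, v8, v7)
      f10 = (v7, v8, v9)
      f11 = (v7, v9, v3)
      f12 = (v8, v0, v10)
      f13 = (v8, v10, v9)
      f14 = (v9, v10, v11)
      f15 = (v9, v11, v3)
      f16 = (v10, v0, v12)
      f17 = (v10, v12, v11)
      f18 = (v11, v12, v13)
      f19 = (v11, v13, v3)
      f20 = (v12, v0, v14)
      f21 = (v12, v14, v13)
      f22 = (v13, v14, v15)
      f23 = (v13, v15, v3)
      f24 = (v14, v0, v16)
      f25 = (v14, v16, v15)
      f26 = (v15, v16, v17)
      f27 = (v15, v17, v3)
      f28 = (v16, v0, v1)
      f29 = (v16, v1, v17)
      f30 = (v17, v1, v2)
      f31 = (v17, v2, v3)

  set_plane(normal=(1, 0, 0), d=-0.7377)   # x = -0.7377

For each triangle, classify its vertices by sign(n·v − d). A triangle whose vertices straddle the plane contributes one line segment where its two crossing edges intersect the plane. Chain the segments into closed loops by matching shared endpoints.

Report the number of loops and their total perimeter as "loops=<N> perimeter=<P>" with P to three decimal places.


loops=1 perimeter=9.375

Straddling triangles (12 of 32):
  (v6,v0,v8) [++-] → (-0.7377, 0.7377, -1.25766)–(-0.7377, 1.30523, -0.93)  len=0.6553
  (v6,v8,v7) [+-+] → (-0.7377, 1.30523, -0.93)–(-0.7377, 1.30523, -0.274673)  len=0.6553
  (v7,v8,v9) [+--] → (-0.7377, 1.30523, -0.274673)–(-0.7377, 1.30523, 0.93)  len=1.2047
  (v7,v9,v3) [+-+] → (-0.7377, 1.30523, 0.93)–(-0.7377, 0.7377, 1.25766)  len=0.6553
  (v8,v0,v10) [-+-] → (-0.7377, 0.7377, -1.25766)–(-0.7377, 0, -1.43409)  len=0.7585
  (v9,v11,v3) [--+] → (-0.7377, 0, 1.43409)–(-0.7377, 0.7377, 1.25766)  len=0.7585
  (v10,v0,v12) [-+-] → (-0.7377, 0, -1.43409)–(-0.7377, -0.7377, -1.25766)  len=0.7585
  (v11,v13,v3) [--+] → (-0.7377, -0.7377, 1.25766)–(-0.7377, 0, 1.43409)  len=0.7585
  (v12,v0,v14) [-++] → (-0.7377, -0.7377, -1.25766)–(-0.7377, -1.30523, -0.93)  len=0.6553
  (v12,v14,v13) [-+-] → (-0.7377, -1.30523, -0.93)–(-0.7377, -1.30523, 0.274673)  len=1.2047
  (v13,v14,v15) [-++] → (-0.7377, -1.30523, 0.274673)–(-0.7377, -1.30523, 0.93)  len=0.6553
  (v13,v15,v3) [-++] → (-0.7377, -1.30523, 0.93)–(-0.7377, -0.7377, 1.25766)  len=0.6553

Chained into 1 loop(s):
  loop 1: 12 segments, perimeter = 9.3753
Total perimeter = 9.375


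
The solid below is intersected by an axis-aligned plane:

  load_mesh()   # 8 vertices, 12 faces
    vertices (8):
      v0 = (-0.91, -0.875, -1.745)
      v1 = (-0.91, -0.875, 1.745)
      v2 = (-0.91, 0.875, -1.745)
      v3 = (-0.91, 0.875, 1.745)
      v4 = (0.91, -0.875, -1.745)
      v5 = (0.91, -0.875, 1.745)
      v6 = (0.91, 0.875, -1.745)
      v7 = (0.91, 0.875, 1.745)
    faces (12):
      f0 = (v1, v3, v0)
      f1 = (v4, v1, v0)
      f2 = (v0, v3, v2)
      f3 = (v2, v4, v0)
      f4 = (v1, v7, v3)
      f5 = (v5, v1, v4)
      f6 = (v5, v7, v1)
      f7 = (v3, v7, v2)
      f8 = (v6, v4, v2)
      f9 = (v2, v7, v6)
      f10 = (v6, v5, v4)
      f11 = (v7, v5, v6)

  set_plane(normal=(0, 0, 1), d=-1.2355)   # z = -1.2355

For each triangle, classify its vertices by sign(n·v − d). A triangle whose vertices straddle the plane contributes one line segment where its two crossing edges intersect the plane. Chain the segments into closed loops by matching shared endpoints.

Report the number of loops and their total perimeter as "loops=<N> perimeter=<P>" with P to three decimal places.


Straddling triangles (8 of 12):
  (v1,v3,v0) [++-] → (-0.91, -0.61952, -1.2355)–(-0.91, -0.875, -1.2355)  len=0.2555
  (v4,v1,v0) [-+-] → (0.644301, -0.875, -1.2355)–(-0.91, -0.875, -1.2355)  len=1.5543
  (v0,v3,v2) [-+-] → (-0.91, -0.61952, -1.2355)–(-0.91, 0.875, -1.2355)  len=1.4945
  (v5,v1,v4) [++-] → (0.644301, -0.875, -1.2355)–(0.91, -0.875, -1.2355)  len=0.2657
  (v3,v7,v2) [++-] → (-0.644301, 0.875, -1.2355)–(-0.91, 0.875, -1.2355)  len=0.2657
  (v2,v7,v6) [-+-] → (-0.644301, 0.875, -1.2355)–(0.91, 0.875, -1.2355)  len=1.5543
  (v6,v5,v4) [-+-] → (0.91, 0.61952, -1.2355)–(0.91, -0.875, -1.2355)  len=1.4945
  (v7,v5,v6) [++-] → (0.91, 0.61952, -1.2355)–(0.91, 0.875, -1.2355)  len=0.2555

Chained into 1 loop(s):
  loop 1: 8 segments, perimeter = 7.1400
Total perimeter = 7.140

loops=1 perimeter=7.140


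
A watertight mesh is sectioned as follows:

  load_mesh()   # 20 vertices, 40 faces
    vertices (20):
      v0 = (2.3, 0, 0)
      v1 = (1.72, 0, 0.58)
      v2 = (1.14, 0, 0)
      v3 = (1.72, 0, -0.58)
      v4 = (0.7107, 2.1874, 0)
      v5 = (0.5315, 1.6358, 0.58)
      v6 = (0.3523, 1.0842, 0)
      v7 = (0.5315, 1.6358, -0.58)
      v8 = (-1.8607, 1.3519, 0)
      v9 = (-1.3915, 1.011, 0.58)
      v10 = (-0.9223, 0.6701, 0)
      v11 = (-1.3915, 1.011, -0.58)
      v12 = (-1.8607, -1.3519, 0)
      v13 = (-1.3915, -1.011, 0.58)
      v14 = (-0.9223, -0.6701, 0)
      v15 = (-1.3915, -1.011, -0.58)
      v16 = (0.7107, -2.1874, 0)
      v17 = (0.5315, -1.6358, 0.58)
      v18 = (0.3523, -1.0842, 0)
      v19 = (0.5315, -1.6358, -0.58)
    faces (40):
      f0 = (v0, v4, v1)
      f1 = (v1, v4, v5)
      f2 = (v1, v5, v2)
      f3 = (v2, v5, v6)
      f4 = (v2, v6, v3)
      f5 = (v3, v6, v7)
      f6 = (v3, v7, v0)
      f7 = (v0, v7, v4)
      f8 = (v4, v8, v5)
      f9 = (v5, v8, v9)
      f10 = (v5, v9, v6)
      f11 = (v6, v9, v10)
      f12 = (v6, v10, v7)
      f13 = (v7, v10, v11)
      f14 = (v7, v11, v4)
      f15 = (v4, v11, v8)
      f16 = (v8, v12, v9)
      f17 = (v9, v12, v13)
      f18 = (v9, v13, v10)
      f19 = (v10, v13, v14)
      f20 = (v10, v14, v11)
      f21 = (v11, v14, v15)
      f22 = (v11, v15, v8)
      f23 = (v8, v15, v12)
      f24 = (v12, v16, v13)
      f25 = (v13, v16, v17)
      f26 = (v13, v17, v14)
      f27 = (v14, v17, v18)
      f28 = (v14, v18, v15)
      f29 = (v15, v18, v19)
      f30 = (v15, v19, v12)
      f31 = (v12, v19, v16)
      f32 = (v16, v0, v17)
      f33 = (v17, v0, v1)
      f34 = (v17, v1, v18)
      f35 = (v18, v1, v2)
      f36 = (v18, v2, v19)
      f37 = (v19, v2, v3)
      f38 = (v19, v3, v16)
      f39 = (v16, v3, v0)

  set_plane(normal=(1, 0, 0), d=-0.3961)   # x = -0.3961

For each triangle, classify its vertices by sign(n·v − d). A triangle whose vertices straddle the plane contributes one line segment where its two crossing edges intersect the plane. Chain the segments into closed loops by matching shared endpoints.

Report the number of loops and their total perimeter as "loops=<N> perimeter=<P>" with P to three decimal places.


Straddling triangles (16 of 40):
  (v4,v8,v5) [+-+] → (-0.3961, 1.82778, 0)–(-0.3961, 1.52571, 0.355099)  len=0.4662
  (v5,v8,v9) [+--] → (-0.3961, 1.52571, 0.355099)–(-0.3961, 1.33441, 0.58)  len=0.2953
  (v5,v9,v6) [+-+] → (-0.3961, 1.33441, 0.58)–(-0.3961, 1.05278, 0.248923)  len=0.4347
  (v6,v9,v10) [+--] → (-0.3961, 1.05278, 0.248923)–(-0.3961, 0.841055, 0)  len=0.3268
  (v6,v10,v7) [+-+] → (-0.3961, 0.841055, 0)–(-0.3961, 1.01963, -0.20993)  len=0.2756
  (v7,v10,v11) [+--] → (-0.3961, 1.01963, -0.20993)–(-0.3961, 1.33441, -0.58)  len=0.4858
  (v7,v11,v4) [+-+] → (-0.3961, 1.33441, -0.58)–(-0.3961, 1.56803, -0.305368)  len=0.3606
  (v4,v11,v8) [+--] → (-0.3961, 1.56803, -0.305368)–(-0.3961, 1.82778, 0)  len=0.4009
  (v12,v16,v13) [-+-] → (-0.3961, -1.82778, 0)–(-0.3961, -1.56803, 0.305368)  len=0.4009
  (v13,v16,v17) [-++] → (-0.3961, -1.56803, 0.305368)–(-0.3961, -1.33441, 0.58)  len=0.3606
  (v13,v17,v14) [-+-] → (-0.3961, -1.33441, 0.58)–(-0.3961, -1.01963, 0.20993)  len=0.4858
  (v14,v17,v18) [-++] → (-0.3961, -1.01963, 0.20993)–(-0.3961, -0.841055, 0)  len=0.2756
  (v14,v18,v15) [-+-] → (-0.3961, -0.841055, 0)–(-0.3961, -1.05278, -0.248923)  len=0.3268
  (v15,v18,v19) [-++] → (-0.3961, -1.05278, -0.248923)–(-0.3961, -1.33441, -0.58)  len=0.4347
  (v15,v19,v12) [-+-] → (-0.3961, -1.33441, -0.58)–(-0.3961, -1.52571, -0.355099)  len=0.2953
  (v12,v19,v16) [-++] → (-0.3961, -1.52571, -0.355099)–(-0.3961, -1.82778, 0)  len=0.4662

Chained into 2 loop(s):
  loop 1: 8 segments, perimeter = 3.0458
  loop 2: 8 segments, perimeter = 3.0458
Total perimeter = 6.092

loops=2 perimeter=6.092


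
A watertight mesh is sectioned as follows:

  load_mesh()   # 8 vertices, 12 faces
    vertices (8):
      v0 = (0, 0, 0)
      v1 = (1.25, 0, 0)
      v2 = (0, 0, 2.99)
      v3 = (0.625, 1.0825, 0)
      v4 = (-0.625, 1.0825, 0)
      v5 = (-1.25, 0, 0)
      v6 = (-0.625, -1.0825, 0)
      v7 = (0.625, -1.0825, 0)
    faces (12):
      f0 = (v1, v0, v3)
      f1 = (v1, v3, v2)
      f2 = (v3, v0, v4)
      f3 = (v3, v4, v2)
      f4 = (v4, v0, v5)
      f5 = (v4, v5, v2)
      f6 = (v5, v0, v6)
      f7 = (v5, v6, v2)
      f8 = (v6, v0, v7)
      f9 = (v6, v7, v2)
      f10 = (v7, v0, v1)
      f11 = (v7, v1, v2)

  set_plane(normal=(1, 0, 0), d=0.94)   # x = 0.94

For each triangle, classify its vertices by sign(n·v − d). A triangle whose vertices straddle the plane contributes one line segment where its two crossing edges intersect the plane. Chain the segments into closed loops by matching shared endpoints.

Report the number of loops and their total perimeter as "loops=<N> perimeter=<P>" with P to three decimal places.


Straddling triangles (4 of 12):
  (v1,v0,v3) [+--] → (0.94, 0, 0)–(0.94, 0.53692, 0)  len=0.5369
  (v1,v3,v2) [+--] → (0.94, 0.53692, 0)–(0.94, 0, 0.74152)  len=0.9155
  (v7,v0,v1) [--+] → (0.94, 0, 0)–(0.94, -0.53692, 0)  len=0.5369
  (v7,v1,v2) [-+-] → (0.94, -0.53692, 0)–(0.94, 0, 0.74152)  len=0.9155

Chained into 1 loop(s):
  loop 1: 4 segments, perimeter = 2.9048
Total perimeter = 2.905

loops=1 perimeter=2.905


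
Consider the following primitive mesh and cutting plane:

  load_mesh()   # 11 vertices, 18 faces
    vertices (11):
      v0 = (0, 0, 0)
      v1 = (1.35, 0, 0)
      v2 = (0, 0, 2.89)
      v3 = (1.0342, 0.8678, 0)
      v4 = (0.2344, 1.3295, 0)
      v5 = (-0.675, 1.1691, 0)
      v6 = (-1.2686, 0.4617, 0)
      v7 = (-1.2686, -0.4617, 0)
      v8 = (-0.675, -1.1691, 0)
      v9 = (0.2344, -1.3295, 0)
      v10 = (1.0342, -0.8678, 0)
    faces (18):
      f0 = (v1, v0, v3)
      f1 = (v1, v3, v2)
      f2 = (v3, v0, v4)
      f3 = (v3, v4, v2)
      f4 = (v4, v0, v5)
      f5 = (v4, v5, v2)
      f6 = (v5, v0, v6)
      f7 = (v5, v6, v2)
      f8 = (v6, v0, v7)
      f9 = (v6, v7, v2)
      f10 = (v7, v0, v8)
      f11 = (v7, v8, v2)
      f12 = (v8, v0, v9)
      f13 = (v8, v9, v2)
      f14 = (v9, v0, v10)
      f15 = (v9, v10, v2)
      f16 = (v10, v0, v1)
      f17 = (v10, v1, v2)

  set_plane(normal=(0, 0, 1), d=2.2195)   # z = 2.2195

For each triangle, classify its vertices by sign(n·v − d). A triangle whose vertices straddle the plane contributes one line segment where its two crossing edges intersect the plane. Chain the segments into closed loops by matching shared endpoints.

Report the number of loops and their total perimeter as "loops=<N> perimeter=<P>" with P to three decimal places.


loops=1 perimeter=1.928

Straddling triangles (9 of 18):
  (v1,v3,v2) [--+] → (0.239942, 0.201336, 2.2195)–(0.313209, 0, 2.2195)  len=0.2143
  (v3,v4,v2) [--+] → (0.0543824, 0.308453, 2.2195)–(0.239942, 0.201336, 2.2195)  len=0.2143
  (v4,v5,v2) [--+] → (-0.156605, 0.271239, 2.2195)–(0.0543824, 0.308453, 2.2195)  len=0.2142
  (v5,v6,v2) [--+] → (-0.294324, 0.107118, 2.2195)–(-0.156605, 0.271239, 2.2195)  len=0.2142
  (v6,v7,v2) [--+] → (-0.294324, -0.107118, 2.2195)–(-0.294324, 0.107118, 2.2195)  len=0.2142
  (v7,v8,v2) [--+] → (-0.156605, -0.271239, 2.2195)–(-0.294324, -0.107118, 2.2195)  len=0.2142
  (v8,v9,v2) [--+] → (0.0543824, -0.308453, 2.2195)–(-0.156605, -0.271239, 2.2195)  len=0.2142
  (v9,v10,v2) [--+] → (0.239942, -0.201336, 2.2195)–(0.0543824, -0.308453, 2.2195)  len=0.2143
  (v10,v1,v2) [--+] → (0.313209, 0, 2.2195)–(0.239942, -0.201336, 2.2195)  len=0.2143

Chained into 1 loop(s):
  loop 1: 9 segments, perimeter = 1.9282
Total perimeter = 1.928


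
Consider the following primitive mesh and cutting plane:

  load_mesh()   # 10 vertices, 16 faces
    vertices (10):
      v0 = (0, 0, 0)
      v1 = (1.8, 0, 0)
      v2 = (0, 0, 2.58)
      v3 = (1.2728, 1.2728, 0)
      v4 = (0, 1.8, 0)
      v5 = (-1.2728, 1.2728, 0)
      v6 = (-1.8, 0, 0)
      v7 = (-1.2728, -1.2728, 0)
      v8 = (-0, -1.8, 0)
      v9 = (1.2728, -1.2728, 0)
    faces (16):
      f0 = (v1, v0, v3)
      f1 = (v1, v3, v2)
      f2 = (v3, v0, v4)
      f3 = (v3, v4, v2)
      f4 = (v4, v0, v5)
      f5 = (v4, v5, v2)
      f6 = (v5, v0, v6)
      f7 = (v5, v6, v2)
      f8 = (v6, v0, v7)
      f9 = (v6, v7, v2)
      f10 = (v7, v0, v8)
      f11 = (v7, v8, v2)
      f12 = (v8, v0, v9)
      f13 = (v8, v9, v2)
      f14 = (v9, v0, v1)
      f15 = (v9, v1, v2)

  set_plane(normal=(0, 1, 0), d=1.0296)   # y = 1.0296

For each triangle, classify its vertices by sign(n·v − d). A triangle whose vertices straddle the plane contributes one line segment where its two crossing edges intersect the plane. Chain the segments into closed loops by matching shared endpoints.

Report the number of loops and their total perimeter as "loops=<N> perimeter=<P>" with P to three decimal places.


loops=1 perimeter=6.344

Straddling triangles (8 of 16):
  (v1,v0,v3) [--+] → (1.0296, 1.0296, 0)–(1.37353, 1.0296, 0)  len=0.3439
  (v1,v3,v2) [-+-] → (1.37353, 1.0296, 0)–(1.0296, 1.0296, 0.492973)  len=0.6011
  (v3,v0,v4) [+-+] → (1.0296, 1.0296, 0)–(0, 1.0296, 0)  len=1.0296
  (v3,v4,v2) [++-] → (0, 1.0296, 1.10424)–(1.0296, 1.0296, 0.492973)  len=1.1974
  (v4,v0,v5) [+-+] → (0, 1.0296, 0)–(-1.0296, 1.0296, 0)  len=1.0296
  (v4,v5,v2) [++-] → (-1.0296, 1.0296, 0.492973)–(0, 1.0296, 1.10424)  len=1.1974
  (v5,v0,v6) [+--] → (-1.0296, 1.0296, 0)–(-1.37353, 1.0296, 0)  len=0.3439
  (v5,v6,v2) [+--] → (-1.37353, 1.0296, 0)–(-1.0296, 1.0296, 0.492973)  len=0.6011

Chained into 1 loop(s):
  loop 1: 8 segments, perimeter = 6.3440
Total perimeter = 6.344


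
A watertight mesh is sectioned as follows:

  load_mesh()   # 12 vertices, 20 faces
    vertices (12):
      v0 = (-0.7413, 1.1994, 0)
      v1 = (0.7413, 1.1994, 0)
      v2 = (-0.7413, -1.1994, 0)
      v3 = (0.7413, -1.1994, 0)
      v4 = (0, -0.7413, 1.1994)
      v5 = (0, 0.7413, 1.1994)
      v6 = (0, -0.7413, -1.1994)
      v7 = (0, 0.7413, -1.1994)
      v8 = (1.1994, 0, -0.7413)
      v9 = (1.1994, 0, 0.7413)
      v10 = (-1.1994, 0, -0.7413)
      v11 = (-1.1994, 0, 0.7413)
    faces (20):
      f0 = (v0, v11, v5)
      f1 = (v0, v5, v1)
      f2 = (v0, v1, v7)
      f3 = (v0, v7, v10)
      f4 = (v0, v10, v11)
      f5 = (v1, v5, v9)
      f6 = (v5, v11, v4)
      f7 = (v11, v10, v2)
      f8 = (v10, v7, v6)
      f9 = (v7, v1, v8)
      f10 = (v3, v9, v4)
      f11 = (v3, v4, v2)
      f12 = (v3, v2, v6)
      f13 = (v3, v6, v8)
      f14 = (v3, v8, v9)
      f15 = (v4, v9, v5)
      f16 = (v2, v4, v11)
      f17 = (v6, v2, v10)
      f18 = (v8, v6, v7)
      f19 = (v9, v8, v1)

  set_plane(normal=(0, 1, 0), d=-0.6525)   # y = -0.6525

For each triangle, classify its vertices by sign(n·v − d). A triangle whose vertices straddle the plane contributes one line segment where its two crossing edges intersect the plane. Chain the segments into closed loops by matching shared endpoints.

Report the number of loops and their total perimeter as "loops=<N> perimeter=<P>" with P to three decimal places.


Straddling triangles (10 of 20):
  (v5,v11,v4) [++-] → (-0.143676, -0.6525, 1.14452)–(0, -0.6525, 1.1994)  len=0.1538
  (v11,v10,v2) [++-] → (-0.950184, -0.6525, -0.338016)–(-0.950184, -0.6525, 0.338016)  len=0.6760
  (v10,v7,v6) [++-] → (0, -0.6525, -1.1994)–(-0.143676, -0.6525, -1.14452)  len=0.1538
  (v3,v9,v4) [-+-] → (0.950184, -0.6525, 0.338016)–(0.143676, -0.6525, 1.14452)  len=1.1406
  (v3,v6,v8) [--+] → (0.143676, -0.6525, -1.14452)–(0.950184, -0.6525, -0.338016)  len=1.1406
  (v3,v8,v9) [-++] → (0.950184, -0.6525, -0.338016)–(0.950184, -0.6525, 0.338016)  len=0.6760
  (v4,v9,v5) [-++] → (0.143676, -0.6525, 1.14452)–(0, -0.6525, 1.1994)  len=0.1538
  (v2,v4,v11) [--+] → (-0.143676, -0.6525, 1.14452)–(-0.950184, -0.6525, 0.338016)  len=1.1406
  (v6,v2,v10) [--+] → (-0.950184, -0.6525, -0.338016)–(-0.143676, -0.6525, -1.14452)  len=1.1406
  (v8,v6,v7) [+-+] → (0.143676, -0.6525, -1.14452)–(0, -0.6525, -1.1994)  len=0.1538

Chained into 1 loop(s):
  loop 1: 10 segments, perimeter = 6.5296
Total perimeter = 6.530

loops=1 perimeter=6.530
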